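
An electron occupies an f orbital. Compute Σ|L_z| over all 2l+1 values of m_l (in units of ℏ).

The letter f corresponds to l = 3.
m_l ∈ {-3, -2, -1, 0, 1, 2, 3}.
Σ|m_l| = l(l+1) = 12.

Σ|L_z| = 12 ℏ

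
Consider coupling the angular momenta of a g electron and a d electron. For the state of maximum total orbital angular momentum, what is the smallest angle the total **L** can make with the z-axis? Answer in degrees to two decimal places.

θ_min ≈ 22.21°

L runs from |4 − 2| = 2 to 4 + 2 = 6.
Allowed values: L = 2, 3, 4, 5, 6.
The maximum is L = 6, with |L_tot| = ℏ√(6·7) = √42 ℏ.
The minimum angle with z is arccos(6/√42) ≈ 22.21°.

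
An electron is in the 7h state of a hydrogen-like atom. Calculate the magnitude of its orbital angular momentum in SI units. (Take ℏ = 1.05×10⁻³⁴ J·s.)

|L| = 5.75×10⁻³⁴ J·s

The 7h subshell has l = 5.
|L| = ℏ√(l(l+1)) = ℏ√(5·6) = √30 ℏ
Numerically, |L| = 5.477 × (1.05×10⁻³⁴ J·s) = 5.75×10⁻³⁴ J·s.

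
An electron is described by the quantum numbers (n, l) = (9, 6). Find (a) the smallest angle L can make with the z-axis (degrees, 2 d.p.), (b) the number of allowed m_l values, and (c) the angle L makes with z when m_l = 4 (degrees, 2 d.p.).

cos θ_min = 6/√42, so θ_min ≈ 22.21°.
There are 2l+1 = 13 values of m_l.
For m_l = 4: cos θ = 4/√42, θ ≈ 51.89°.

θ_min ≈ 22.21°; 13 values; θ(m_l=4) ≈ 51.89°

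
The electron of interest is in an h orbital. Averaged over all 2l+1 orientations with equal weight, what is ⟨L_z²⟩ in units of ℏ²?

The letter h corresponds to l = 5.
The allowed m_l values are -5, -4, -3, -2, -1, 0, 1, 2, 3, 4, 5.
Average of L_z² over 11 states: 110/11 ℏ² = 10 ℏ².

⟨L_z²⟩ = 10 ℏ²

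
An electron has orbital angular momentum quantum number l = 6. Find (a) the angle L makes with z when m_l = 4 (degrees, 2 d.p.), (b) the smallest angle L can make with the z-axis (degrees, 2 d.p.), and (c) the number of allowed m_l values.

θ(m_l=4) ≈ 51.89°; θ_min ≈ 22.21°; 13 values

For m_l = 4: cos θ = 4/√42, θ ≈ 51.89°.
cos θ_min = 6/√42, so θ_min ≈ 22.21°.
There are 2l+1 = 13 values of m_l.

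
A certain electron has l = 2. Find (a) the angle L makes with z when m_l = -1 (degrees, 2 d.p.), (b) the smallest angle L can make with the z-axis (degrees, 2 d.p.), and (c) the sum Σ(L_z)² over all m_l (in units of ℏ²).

For m_l = -1: cos θ = -1/√6, θ ≈ 114.09°.
cos θ_min = 2/√6, so θ_min ≈ 35.26°.
Σ m_l² = 10, so Σ(L_z)² = 10 ℏ².

θ(m_l=-1) ≈ 114.09°; θ_min ≈ 35.26°; Σ(L_z)² = 10 ℏ²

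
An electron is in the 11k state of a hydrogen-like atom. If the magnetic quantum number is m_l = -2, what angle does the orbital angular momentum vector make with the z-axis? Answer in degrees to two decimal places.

θ ≈ 105.50°

For 11k, l = 7.
|L|² = l(l+1)ℏ² = 56ℏ², so |L| = 2√14 ℏ.
L_z = m_l ℏ = −2ℏ.
cos θ = L_z/|L| = -2/√56, so θ ≈ 105.50°.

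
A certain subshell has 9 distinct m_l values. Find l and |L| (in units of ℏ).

2l + 1 = 9 ⇒ l = 4.
Then |L| = √(l(l+1)) ℏ = 2√5 ℏ.

l = 4, |L| = 2√5 ℏ ≈ 4.472ℏ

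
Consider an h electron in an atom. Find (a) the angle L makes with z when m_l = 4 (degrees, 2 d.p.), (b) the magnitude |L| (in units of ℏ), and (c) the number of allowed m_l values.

θ(m_l=4) ≈ 43.09°; |L| = √30 ℏ ≈ 5.477ℏ; 11 values

H corresponds to l = 5.
For m_l = 4: cos θ = 4/√30, θ ≈ 43.09°.
|L| = ℏ√(5·6) = √30 ℏ ≈ 5.477ℏ.
There are 2l+1 = 11 values of m_l.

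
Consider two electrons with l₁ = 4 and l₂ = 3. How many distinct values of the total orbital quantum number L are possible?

7

L runs from |4 − 3| = 1 to 4 + 3 = 7.
Allowed values: L = 1, 2, 3, 4, 5, 6, 7.
That is 7 values.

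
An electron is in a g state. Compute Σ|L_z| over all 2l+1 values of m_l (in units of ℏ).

For a g orbital, l = 4.
m_l ∈ {-4, -3, -2, -1, 0, 1, 2, 3, 4}.
Σ|m_l| = 2·4(4+1)/2 = 20.

Σ|L_z| = 20 ℏ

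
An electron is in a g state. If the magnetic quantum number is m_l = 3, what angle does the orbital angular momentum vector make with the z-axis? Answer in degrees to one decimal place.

θ ≈ 47.9°

A g state has l = 4.
|L|² = l(l+1)ℏ² = 20ℏ², so |L| = 2√5 ℏ.
L_z = m_l ℏ = 3ℏ.
cos θ = L_z/|L| = 3/√20, so θ ≈ 47.9°.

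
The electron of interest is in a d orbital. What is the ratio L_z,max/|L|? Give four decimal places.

L_z,max/|L| = 0.8165

For a d orbital, l = 2.
|L| = √6 ℏ ≈ 2.4495ℏ, while L_z,max = lℏ = 2ℏ.
L_z,max/|L| = 2/√6 = 0.8165.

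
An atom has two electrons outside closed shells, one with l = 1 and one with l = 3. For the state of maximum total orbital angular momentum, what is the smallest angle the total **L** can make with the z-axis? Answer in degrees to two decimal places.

Angular momentum addition gives L = |l₁ − l₂|, …, l₁ + l₂.
So L can be 2, 3, 4.
The maximum is L = 4, with |L_tot| = ℏ√(4·5) = 2√5 ℏ.
The minimum angle with z is arccos(4/√20) ≈ 26.57°.

θ_min ≈ 26.57°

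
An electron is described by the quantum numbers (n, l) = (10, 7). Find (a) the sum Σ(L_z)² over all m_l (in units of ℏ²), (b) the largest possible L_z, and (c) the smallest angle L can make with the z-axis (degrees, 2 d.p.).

Σ(L_z)² = 280 ℏ²; L_z,max = 7ℏ; θ_min ≈ 20.70°

Σ m_l² = 280, so Σ(L_z)² = 280 ℏ².
L_z,max = lℏ = 7ℏ.
cos θ_min = 7/√56, so θ_min ≈ 20.70°.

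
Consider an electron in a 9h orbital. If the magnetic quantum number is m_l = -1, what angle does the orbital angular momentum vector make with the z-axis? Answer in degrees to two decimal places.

9h means n = 9, l = 5.
|L| = √(l(l+1)) ℏ = √30 ℏ.
L_z = m_l ℏ = −1ℏ.
cos θ = L_z/|L| = -1/√30, so θ ≈ 100.52°.

θ ≈ 100.52°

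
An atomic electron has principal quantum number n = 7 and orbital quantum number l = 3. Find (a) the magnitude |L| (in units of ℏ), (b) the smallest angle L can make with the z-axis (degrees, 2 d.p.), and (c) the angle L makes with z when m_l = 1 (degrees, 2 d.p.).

|L| = ℏ√(3·4) = 2√3 ℏ ≈ 3.464ℏ.
cos θ_min = 3/√12, so θ_min ≈ 30.00°.
For m_l = 1: cos θ = 1/√12, θ ≈ 73.22°.

|L| = 2√3 ℏ ≈ 3.464ℏ; θ_min ≈ 30.00°; θ(m_l=1) ≈ 73.22°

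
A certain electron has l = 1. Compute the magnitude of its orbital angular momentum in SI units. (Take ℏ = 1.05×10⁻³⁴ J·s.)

|L| = ℏ√(l(l+1)) = ℏ√(1·2) = √2 ℏ
Numerically, |L| = 1.414 × (1.05×10⁻³⁴ J·s) = 1.48×10⁻³⁴ J·s.

|L| = 1.48×10⁻³⁴ J·s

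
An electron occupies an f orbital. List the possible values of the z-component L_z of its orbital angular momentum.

L_z ∈ {−3ℏ, −2ℏ, −ℏ, 0, ℏ, 2ℏ, 3ℏ}

An f state has l = 3.
L_z = m_l ℏ with m_l ranging from −l to +l in integer steps.
For l = 3: m_l ∈ {-3, -2, -1, 0, 1, 2, 3}.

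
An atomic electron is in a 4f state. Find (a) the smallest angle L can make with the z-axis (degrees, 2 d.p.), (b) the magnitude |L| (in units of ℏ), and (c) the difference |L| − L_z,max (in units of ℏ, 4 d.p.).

The 4f subshell has l = 3.
cos θ_min = 3/√12, so θ_min ≈ 30.00°.
|L| = ℏ√(3·4) = 2√3 ℏ ≈ 3.464ℏ.
|L| − L_z,max = (2√3 − 3)ℏ ≈ 0.4641ℏ.

θ_min ≈ 30.00°; |L| = 2√3 ℏ ≈ 3.464ℏ; |L|−L_z,max ≈ 0.4641ℏ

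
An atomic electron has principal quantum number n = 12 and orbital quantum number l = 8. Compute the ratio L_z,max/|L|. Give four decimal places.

L_z,max/|L| = 0.9428

|L| = 6√2 ℏ ≈ 8.4853ℏ, while L_z,max = lℏ = 8ℏ.
L_z,max/|L| = 8/√72 = 0.9428.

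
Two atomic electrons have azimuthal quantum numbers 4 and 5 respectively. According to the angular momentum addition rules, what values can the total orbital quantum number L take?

The total orbital quantum number L ranges from |l₁ − l₂| to l₁ + l₂ in integer steps.
So L can be 1, 2, 3, 4, 5, 6, 7, 8, 9.

L = 1, 2, 3, 4, 5, 6, 7, 8, 9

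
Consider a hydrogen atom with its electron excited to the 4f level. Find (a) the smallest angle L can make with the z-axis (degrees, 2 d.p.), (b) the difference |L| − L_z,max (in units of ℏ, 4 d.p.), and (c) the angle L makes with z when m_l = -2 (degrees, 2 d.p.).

The 4f level has l = 3.
cos θ_min = 3/√12, so θ_min ≈ 30.00°.
|L| − L_z,max = (2√3 − 3)ℏ ≈ 0.4641ℏ.
For m_l = -2: cos θ = -2/√12, θ ≈ 125.26°.

θ_min ≈ 30.00°; |L|−L_z,max ≈ 0.4641ℏ; θ(m_l=-2) ≈ 125.26°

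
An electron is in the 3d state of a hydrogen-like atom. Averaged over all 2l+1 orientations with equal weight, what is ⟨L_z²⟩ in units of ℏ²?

⟨L_z²⟩ = 2 ℏ²

For 3d, l = 2.
m_l runs from −2 to 2, i.e. {-2, -1, 0, 1, 2}.
⟨L_z²⟩ = ℏ²·(Σ m_l²)/(2l+1) = ℏ²·10/5 = 2ℏ².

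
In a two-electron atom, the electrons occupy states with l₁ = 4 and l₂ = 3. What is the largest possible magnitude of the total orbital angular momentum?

By the triangle rule, |l₁ − l₂| ≤ L ≤ l₁ + l₂.
L ∈ {1, 2, 3, 4, 5, 6, 7}.
The largest magnitude corresponds to L = 7: |L_tot| = ℏ√(7·8) = 2√14 ℏ.

|L_tot|_max = 2√14 ℏ ≈ 7.483ℏ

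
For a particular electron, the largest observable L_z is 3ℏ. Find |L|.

Since max m_l = l, l = 3.
Then |L| = ℏ√(3·4) = 2√3 ℏ.

|L| = 2√3 ℏ ≈ 3.464ℏ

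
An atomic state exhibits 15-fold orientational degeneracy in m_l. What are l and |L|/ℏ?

Since there are 2l+1 = 15 values of m_l, l = 7.
Then |L| = √(l(l+1)) ℏ = 2√14 ℏ.

l = 7, |L| = 2√14 ℏ ≈ 7.483ℏ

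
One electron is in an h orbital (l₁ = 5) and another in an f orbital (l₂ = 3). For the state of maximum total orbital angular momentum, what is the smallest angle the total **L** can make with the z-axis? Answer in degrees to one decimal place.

θ_min ≈ 19.5°

L runs from |5 − 3| = 2 to 5 + 3 = 8.
So L can be 2, 3, 4, 5, 6, 7, 8.
The maximum is L = 8, with |L_tot| = ℏ√(8·9) = 6√2 ℏ.
The minimum angle with z is arccos(8/√72) ≈ 19.5°.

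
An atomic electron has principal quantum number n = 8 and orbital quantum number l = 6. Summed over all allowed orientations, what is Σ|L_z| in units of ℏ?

Σ|L_z| = 42 ℏ

m_l ∈ {-6, -5, -4, -3, -2, -1, 0, 1, 2, 3, 4, 5, 6}.
Σ|m_l| = 2·6(6+1)/2 = 42.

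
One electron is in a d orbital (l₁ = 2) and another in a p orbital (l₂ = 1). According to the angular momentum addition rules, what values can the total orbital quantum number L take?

The total orbital quantum number L ranges from |l₁ − l₂| to l₁ + l₂ in integer steps.
So L can be 1, 2, 3.

L = 1, 2, 3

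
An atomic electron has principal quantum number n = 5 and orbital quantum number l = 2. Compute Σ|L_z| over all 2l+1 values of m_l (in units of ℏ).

Σ|L_z| = 6 ℏ

m_l ∈ {-2, -1, 0, 1, 2}.
Σ|m_l| = 2(1+2+…+2) = 6.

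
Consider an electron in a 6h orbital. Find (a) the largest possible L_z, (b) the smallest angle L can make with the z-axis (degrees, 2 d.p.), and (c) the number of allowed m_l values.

L_z,max = 5ℏ; θ_min ≈ 24.09°; 11 values

For 6h, l = 5.
L_z,max = lℏ = 5ℏ.
cos θ_min = 5/√30, so θ_min ≈ 24.09°.
There are 2l+1 = 11 values of m_l.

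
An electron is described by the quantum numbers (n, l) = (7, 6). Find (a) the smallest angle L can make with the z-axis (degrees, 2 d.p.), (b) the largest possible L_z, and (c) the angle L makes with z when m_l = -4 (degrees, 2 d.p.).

cos θ_min = 6/√42, so θ_min ≈ 22.21°.
L_z,max = lℏ = 6ℏ.
For m_l = -4: cos θ = -4/√42, θ ≈ 128.11°.

θ_min ≈ 22.21°; L_z,max = 6ℏ; θ(m_l=-4) ≈ 128.11°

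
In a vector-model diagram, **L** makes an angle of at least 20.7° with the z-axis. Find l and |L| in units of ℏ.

l = 7, |L| = 2√14 ℏ ≈ 7.483ℏ

At minimum angle, m_l = l, so cos θ = l/√(l(l+1)); cos²θ = l/(l+1) = 0.8751.
l = cos²θ/sin²θ ≈ 7.
Then |L| = ℏ√(7·8) = 2√14 ℏ.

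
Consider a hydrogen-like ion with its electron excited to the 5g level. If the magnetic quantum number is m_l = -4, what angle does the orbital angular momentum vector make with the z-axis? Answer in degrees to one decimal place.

The 5g level has l = 4.
|L| = √(l(l+1)) ℏ = 2√5 ℏ.
L_z = m_l ℏ = −4ℏ.
cos θ = L_z/|L| = -4/√20, so θ ≈ 153.4°.

θ ≈ 153.4°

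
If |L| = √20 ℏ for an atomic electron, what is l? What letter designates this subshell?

l = 4 (g orbital)

|L| = ℏ√(l(l+1)), so l(l+1) = 20.
Solving: l = 4.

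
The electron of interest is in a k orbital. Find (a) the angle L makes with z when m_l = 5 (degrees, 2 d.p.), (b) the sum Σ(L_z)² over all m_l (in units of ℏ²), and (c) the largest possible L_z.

For a k orbital, l = 7.
For m_l = 5: cos θ = 5/√56, θ ≈ 48.08°.
Σ m_l² = 280, so Σ(L_z)² = 280 ℏ².
L_z,max = lℏ = 7ℏ.

θ(m_l=5) ≈ 48.08°; Σ(L_z)² = 280 ℏ²; L_z,max = 7ℏ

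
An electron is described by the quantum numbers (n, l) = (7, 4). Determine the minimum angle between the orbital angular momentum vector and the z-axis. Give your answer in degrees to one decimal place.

|L| = ℏ√(l(l+1)) = 2√5 ℏ.
The smallest angle corresponds to the largest L_z, i.e. m_l = l = 4, giving L_z = 4ℏ.
cos θ_min = 4/√20, so θ_min ≈ 26.6°.

θ_min ≈ 26.6°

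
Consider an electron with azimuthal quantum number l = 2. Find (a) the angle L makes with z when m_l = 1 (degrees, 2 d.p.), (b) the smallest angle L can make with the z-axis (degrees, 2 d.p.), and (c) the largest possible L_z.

θ(m_l=1) ≈ 65.91°; θ_min ≈ 35.26°; L_z,max = 2ℏ

For m_l = 1: cos θ = 1/√6, θ ≈ 65.91°.
cos θ_min = 2/√6, so θ_min ≈ 35.26°.
L_z,max = lℏ = 2ℏ.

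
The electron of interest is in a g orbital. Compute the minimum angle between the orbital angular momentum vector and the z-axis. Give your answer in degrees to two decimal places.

For a g orbital, l = 4.
|L| = √(l(l+1)) ℏ = 2√5 ℏ.
The smallest angle corresponds to the largest L_z, i.e. m_l = l = 4, giving L_z = 4ℏ.
cos θ_min = 4/√20, so θ_min ≈ 26.57°.

θ_min ≈ 26.57°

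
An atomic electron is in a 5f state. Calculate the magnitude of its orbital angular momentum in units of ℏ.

The 5f subshell has l = 3.
|L| = ℏ√(l(l+1)) = ℏ√(3·4) = 2√3 ℏ

|L| = 2√3 ℏ ≈ 3.464ℏ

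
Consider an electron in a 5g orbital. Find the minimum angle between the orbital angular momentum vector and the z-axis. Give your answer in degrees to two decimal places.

For 5g, l = 4.
|L| = √(l(l+1)) ℏ = 2√5 ℏ.
The smallest angle corresponds to the largest L_z, i.e. m_l = l = 4, giving L_z = 4ℏ.
cos θ_min = 4/√20, so θ_min ≈ 26.57°.

θ_min ≈ 26.57°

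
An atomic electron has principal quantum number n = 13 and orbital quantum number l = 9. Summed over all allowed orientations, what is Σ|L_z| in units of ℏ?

Σ|L_z| = 90 ℏ

The allowed m_l values are -9, -8, -7, -6, -5, -4, -3, -2, -1, 0, 1, 2, 3, 4, 5, 6, 7, 8, 9.
Σ|m_l| = 2(1+2+…+9) = 90.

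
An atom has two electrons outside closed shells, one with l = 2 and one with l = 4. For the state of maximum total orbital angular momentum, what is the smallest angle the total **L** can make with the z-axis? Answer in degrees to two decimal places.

The total orbital quantum number L ranges from |l₁ − l₂| to l₁ + l₂ in integer steps.
Allowed values: L = 2, 3, 4, 5, 6.
The maximum is L = 6, with |L_tot| = ℏ√(6·7) = √42 ℏ.
The minimum angle with z is arccos(6/√42) ≈ 22.21°.

θ_min ≈ 22.21°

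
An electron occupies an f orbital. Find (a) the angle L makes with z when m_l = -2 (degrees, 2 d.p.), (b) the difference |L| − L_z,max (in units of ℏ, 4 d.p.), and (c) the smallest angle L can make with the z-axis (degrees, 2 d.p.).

An f state has l = 3.
For m_l = -2: cos θ = -2/√12, θ ≈ 125.26°.
|L| − L_z,max = (2√3 − 3)ℏ ≈ 0.4641ℏ.
cos θ_min = 3/√12, so θ_min ≈ 30.00°.

θ(m_l=-2) ≈ 125.26°; |L|−L_z,max ≈ 0.4641ℏ; θ_min ≈ 30.00°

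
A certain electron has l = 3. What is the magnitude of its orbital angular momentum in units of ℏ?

|L| = 2√3 ℏ ≈ 3.464ℏ

|L| = ℏ√(l(l+1)) = ℏ√(3·4) = 2√3 ℏ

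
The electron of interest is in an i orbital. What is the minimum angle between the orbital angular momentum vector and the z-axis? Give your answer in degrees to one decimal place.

θ_min ≈ 22.2°

I corresponds to l = 6.
|L|² = l(l+1)ℏ² = 42ℏ², so |L| = √42 ℏ.
The smallest angle corresponds to the largest L_z, i.e. m_l = l = 6, giving L_z = 6ℏ.
cos θ_min = 6/√42, so θ_min ≈ 22.2°.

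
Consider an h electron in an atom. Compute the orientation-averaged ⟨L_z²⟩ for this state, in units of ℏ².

For an h orbital, l = 5.
m_l ∈ {-5, -4, -3, -2, -1, 0, 1, 2, 3, 4, 5}.
Average of L_z² over 11 states: 110/11 ℏ² = 10 ℏ².

⟨L_z²⟩ = 10 ℏ²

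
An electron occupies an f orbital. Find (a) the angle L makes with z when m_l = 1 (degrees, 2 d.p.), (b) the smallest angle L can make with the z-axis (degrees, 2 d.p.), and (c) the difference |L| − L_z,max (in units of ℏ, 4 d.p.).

θ(m_l=1) ≈ 73.22°; θ_min ≈ 30.00°; |L|−L_z,max ≈ 0.4641ℏ

An f state has l = 3.
For m_l = 1: cos θ = 1/√12, θ ≈ 73.22°.
cos θ_min = 3/√12, so θ_min ≈ 30.00°.
|L| − L_z,max = (2√3 − 3)ℏ ≈ 0.4641ℏ.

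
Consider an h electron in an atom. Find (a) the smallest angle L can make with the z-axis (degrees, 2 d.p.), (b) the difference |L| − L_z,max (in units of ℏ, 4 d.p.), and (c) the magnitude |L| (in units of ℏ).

θ_min ≈ 24.09°; |L|−L_z,max ≈ 0.4772ℏ; |L| = √30 ℏ ≈ 5.477ℏ

An h state has l = 5.
cos θ_min = 5/√30, so θ_min ≈ 24.09°.
|L| − L_z,max = (√30 − 5)ℏ ≈ 0.4772ℏ.
|L| = ℏ√(5·6) = √30 ℏ ≈ 5.477ℏ.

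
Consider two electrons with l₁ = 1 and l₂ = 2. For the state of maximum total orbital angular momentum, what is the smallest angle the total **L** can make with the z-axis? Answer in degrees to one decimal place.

θ_min ≈ 30.0°

The total orbital quantum number L ranges from |l₁ − l₂| to l₁ + l₂ in integer steps.
L ∈ {1, 2, 3}.
The maximum is L = 3, with |L_tot| = ℏ√(3·4) = 2√3 ℏ.
The minimum angle with z is arccos(3/√12) ≈ 30.0°.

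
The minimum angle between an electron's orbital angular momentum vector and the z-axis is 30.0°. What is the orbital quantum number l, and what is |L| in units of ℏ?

l = 3, |L| = 2√3 ℏ ≈ 3.464ℏ

cos²θ_min = l/(l+1) = 0.7500.
Thus l = 0.7500/(1 − 0.7500) ≈ 3.
Then |L| = ℏ√(3·4) = 2√3 ℏ.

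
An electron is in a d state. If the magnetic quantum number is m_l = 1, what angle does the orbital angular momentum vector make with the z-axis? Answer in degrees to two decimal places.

The letter d corresponds to l = 2.
|L|² = l(l+1)ℏ² = 6ℏ², so |L| = √6 ℏ.
L_z = m_l ℏ = 1ℏ.
cos θ = L_z/|L| = 1/√6, so θ ≈ 65.91°.

θ ≈ 65.91°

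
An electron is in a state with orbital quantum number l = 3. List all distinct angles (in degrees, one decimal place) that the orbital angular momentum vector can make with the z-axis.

θ ∈ {30.0°, 54.7°, 73.2°, 90.0°, 106.8°, 125.3°, 150.0°}

|L|² = l(l+1)ℏ² = 12ℏ², so |L| = 2√3 ℏ.
cos θ = m_l/√12 for each m_l ∈ {-3, -2, -1, 0, 1, 2, 3}.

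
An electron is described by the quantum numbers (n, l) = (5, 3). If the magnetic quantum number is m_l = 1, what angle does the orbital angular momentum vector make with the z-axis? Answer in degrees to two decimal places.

θ ≈ 73.22°

|L|² = l(l+1)ℏ² = 12ℏ², so |L| = 2√3 ℏ.
L_z = m_l ℏ = 1ℏ.
cos θ = L_z/|L| = 1/√12, so θ ≈ 73.22°.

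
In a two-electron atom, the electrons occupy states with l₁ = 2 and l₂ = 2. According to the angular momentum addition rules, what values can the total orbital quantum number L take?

L = 0, 1, 2, 3, 4

Angular momentum addition gives L = |l₁ − l₂|, …, l₁ + l₂.
Allowed values: L = 0, 1, 2, 3, 4.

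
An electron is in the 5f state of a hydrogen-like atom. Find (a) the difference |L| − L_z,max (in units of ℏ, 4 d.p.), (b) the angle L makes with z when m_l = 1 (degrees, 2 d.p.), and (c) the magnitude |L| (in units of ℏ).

|L|−L_z,max ≈ 0.4641ℏ; θ(m_l=1) ≈ 73.22°; |L| = 2√3 ℏ ≈ 3.464ℏ

5f means n = 5, l = 3.
|L| − L_z,max = (2√3 − 3)ℏ ≈ 0.4641ℏ.
For m_l = 1: cos θ = 1/√12, θ ≈ 73.22°.
|L| = ℏ√(3·4) = 2√3 ℏ ≈ 3.464ℏ.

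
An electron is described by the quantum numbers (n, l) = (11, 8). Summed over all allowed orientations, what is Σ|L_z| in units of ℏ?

Σ|L_z| = 72 ℏ

The allowed m_l values are -8, -7, -6, -5, -4, -3, -2, -1, 0, 1, 2, 3, 4, 5, 6, 7, 8.
Σ|m_l| = 2(1+2+…+8) = 72.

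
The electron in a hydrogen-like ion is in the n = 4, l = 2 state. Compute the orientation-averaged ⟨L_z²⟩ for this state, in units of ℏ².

⟨L_z²⟩ = 2 ℏ²

m_l runs from −2 to 2, i.e. {-2, -1, 0, 1, 2}.
Average of L_z² over 5 states: 10/5 ℏ² = 2 ℏ².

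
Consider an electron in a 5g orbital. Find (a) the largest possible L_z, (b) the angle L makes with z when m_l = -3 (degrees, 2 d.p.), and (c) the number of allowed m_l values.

5g means n = 5, l = 4.
L_z,max = lℏ = 4ℏ.
For m_l = -3: cos θ = -3/√20, θ ≈ 132.13°.
There are 2l+1 = 9 values of m_l.

L_z,max = 4ℏ; θ(m_l=-3) ≈ 132.13°; 9 values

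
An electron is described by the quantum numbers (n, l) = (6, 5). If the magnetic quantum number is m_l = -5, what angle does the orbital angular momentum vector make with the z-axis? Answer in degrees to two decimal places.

|L| = √(l(l+1)) ℏ = √30 ℏ.
L_z = m_l ℏ = −5ℏ.
cos θ = L_z/|L| = -5/√30, so θ ≈ 155.91°.

θ ≈ 155.91°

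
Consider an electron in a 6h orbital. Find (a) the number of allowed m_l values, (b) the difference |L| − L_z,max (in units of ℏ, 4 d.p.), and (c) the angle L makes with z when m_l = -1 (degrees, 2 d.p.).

For 6h, l = 5.
There are 2l+1 = 11 values of m_l.
|L| − L_z,max = (√30 − 5)ℏ ≈ 0.4772ℏ.
For m_l = -1: cos θ = -1/√30, θ ≈ 100.52°.

11 values; |L|−L_z,max ≈ 0.4772ℏ; θ(m_l=-1) ≈ 100.52°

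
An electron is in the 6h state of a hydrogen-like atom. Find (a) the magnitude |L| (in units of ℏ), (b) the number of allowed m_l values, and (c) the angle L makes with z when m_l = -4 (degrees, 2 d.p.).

6h means n = 6, l = 5.
|L| = ℏ√(5·6) = √30 ℏ ≈ 5.477ℏ.
There are 2l+1 = 11 values of m_l.
For m_l = -4: cos θ = -4/√30, θ ≈ 136.91°.

|L| = √30 ℏ ≈ 5.477ℏ; 11 values; θ(m_l=-4) ≈ 136.91°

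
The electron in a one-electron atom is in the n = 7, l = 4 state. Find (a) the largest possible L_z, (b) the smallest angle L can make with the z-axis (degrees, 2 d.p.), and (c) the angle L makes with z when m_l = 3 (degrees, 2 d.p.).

L_z,max = lℏ = 4ℏ.
cos θ_min = 4/√20, so θ_min ≈ 26.57°.
For m_l = 3: cos θ = 3/√20, θ ≈ 47.87°.

L_z,max = 4ℏ; θ_min ≈ 26.57°; θ(m_l=3) ≈ 47.87°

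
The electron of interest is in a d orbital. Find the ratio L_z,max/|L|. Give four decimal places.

L_z,max/|L| = 0.8165

For a d orbital, l = 2.
|L| = √6 ℏ ≈ 2.4495ℏ, while L_z,max = lℏ = 2ℏ.
L_z,max/|L| = 2/√6 = 0.8165.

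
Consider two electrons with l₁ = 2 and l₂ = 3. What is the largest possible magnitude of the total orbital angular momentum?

The total orbital quantum number L ranges from |l₁ − l₂| to l₁ + l₂ in integer steps.
L ∈ {1, 2, 3, 4, 5}.
The largest magnitude corresponds to L = 5: |L_tot| = ℏ√(5·6) = √30 ℏ.

|L_tot|_max = √30 ℏ ≈ 5.477ℏ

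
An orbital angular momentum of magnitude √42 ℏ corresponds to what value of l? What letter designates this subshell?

|L| = ℏ√(l(l+1)), so l(l+1) = 42.
The positive root is l = 6.

l = 6 (i orbital)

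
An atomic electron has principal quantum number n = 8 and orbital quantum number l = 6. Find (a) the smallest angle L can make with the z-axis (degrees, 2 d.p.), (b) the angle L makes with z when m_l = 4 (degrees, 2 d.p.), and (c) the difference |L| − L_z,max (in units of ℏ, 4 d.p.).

cos θ_min = 6/√42, so θ_min ≈ 22.21°.
For m_l = 4: cos θ = 4/√42, θ ≈ 51.89°.
|L| − L_z,max = (√42 − 6)ℏ ≈ 0.4807ℏ.

θ_min ≈ 22.21°; θ(m_l=4) ≈ 51.89°; |L|−L_z,max ≈ 0.4807ℏ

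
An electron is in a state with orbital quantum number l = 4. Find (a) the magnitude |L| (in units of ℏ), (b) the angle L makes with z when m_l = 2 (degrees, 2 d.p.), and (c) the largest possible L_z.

|L| = 2√5 ℏ ≈ 4.472ℏ; θ(m_l=2) ≈ 63.43°; L_z,max = 4ℏ

|L| = ℏ√(4·5) = 2√5 ℏ ≈ 4.472ℏ.
For m_l = 2: cos θ = 2/√20, θ ≈ 63.43°.
L_z,max = lℏ = 4ℏ.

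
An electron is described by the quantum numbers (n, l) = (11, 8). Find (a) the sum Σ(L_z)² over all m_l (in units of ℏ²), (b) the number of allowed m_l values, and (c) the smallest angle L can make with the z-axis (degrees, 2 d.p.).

Σ m_l² = 408, so Σ(L_z)² = 408 ℏ².
There are 2l+1 = 17 values of m_l.
cos θ_min = 8/√72, so θ_min ≈ 19.47°.

Σ(L_z)² = 408 ℏ²; 17 values; θ_min ≈ 19.47°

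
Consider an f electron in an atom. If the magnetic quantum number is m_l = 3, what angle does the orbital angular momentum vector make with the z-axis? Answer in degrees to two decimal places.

θ ≈ 30.00°

The letter f corresponds to l = 3.
|L| = √(l(l+1)) ℏ = 2√3 ℏ.
L_z = m_l ℏ = 3ℏ.
cos θ = L_z/|L| = 3/√12, so θ ≈ 30.00°.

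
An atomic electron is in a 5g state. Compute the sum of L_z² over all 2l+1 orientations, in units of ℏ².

Σ(L_z)² = 60 ℏ²

For 5g, l = 4.
m_l ∈ {-4, -3, -2, -1, 0, 1, 2, 3, 4}.
Σ m_l² = 2·(1 + 4 + 9 + 16) = 60.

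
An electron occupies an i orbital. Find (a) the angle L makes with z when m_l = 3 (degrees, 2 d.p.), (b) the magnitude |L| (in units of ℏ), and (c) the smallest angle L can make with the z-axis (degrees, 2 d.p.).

The letter i corresponds to l = 6.
For m_l = 3: cos θ = 3/√42, θ ≈ 62.42°.
|L| = ℏ√(6·7) = √42 ℏ ≈ 6.481ℏ.
cos θ_min = 6/√42, so θ_min ≈ 22.21°.

θ(m_l=3) ≈ 62.42°; |L| = √42 ℏ ≈ 6.481ℏ; θ_min ≈ 22.21°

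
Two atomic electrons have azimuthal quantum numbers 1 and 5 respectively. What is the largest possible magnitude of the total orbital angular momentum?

By the triangle rule, |l₁ − l₂| ≤ L ≤ l₁ + l₂.
Allowed values: L = 4, 5, 6.
The largest magnitude corresponds to L = 6: |L_tot| = ℏ√(6·7) = √42 ℏ.

|L_tot|_max = √42 ℏ ≈ 6.481ℏ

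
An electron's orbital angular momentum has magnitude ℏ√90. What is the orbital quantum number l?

l = 9

Since |L|² = l(l+1)ℏ², l(l+1) = 90.
l² + l − 90 = 0 ⇒ l = 9.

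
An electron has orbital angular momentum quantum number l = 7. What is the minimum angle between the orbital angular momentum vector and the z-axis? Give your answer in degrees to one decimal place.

|L|² = l(l+1)ℏ² = 56ℏ², so |L| = 2√14 ℏ.
The smallest angle corresponds to the largest L_z, i.e. m_l = l = 7, giving L_z = 7ℏ.
cos θ_min = 7/√56, so θ_min ≈ 20.7°.

θ_min ≈ 20.7°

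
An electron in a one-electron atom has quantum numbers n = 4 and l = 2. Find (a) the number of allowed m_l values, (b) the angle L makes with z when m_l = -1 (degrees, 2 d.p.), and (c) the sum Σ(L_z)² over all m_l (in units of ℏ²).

There are 2l+1 = 5 values of m_l.
For m_l = -1: cos θ = -1/√6, θ ≈ 114.09°.
Σ m_l² = 10, so Σ(L_z)² = 10 ℏ².

5 values; θ(m_l=-1) ≈ 114.09°; Σ(L_z)² = 10 ℏ²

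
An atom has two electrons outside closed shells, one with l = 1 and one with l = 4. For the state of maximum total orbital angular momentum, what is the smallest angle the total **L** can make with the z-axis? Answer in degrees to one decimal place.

θ_min ≈ 24.1°

The total orbital quantum number L ranges from |l₁ − l₂| to l₁ + l₂ in integer steps.
So L can be 3, 4, 5.
The maximum is L = 5, with |L_tot| = ℏ√(5·6) = √30 ℏ.
The minimum angle with z is arccos(5/√30) ≈ 24.1°.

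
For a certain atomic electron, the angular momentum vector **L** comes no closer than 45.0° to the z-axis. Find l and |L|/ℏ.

l = 1, |L| = √2 ℏ ≈ 1.414ℏ

At minimum angle, m_l = l, so cos θ = l/√(l(l+1)); cos²θ = l/(l+1) = 0.5000.
Thus l = 0.5000/(1 − 0.5000) ≈ 1.
Then |L| = ℏ√(1·2) = √2 ℏ.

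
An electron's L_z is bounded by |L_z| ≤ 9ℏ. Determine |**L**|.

L_z,max = lℏ, so l = 9.
|L| = ℏ√(l(l+1)) = 3√10 ℏ.

|L| = 3√10 ℏ ≈ 9.487ℏ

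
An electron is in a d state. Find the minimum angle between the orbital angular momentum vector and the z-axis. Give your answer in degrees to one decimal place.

θ_min ≈ 35.3°

For a d orbital, l = 2.
|L|² = l(l+1)ℏ² = 6ℏ², so |L| = √6 ℏ.
The smallest angle corresponds to the largest L_z, i.e. m_l = l = 2, giving L_z = 2ℏ.
cos θ_min = 2/√6, so θ_min ≈ 35.3°.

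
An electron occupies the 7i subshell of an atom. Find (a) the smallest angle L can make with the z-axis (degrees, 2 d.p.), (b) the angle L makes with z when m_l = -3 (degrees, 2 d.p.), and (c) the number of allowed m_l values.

θ_min ≈ 22.21°; θ(m_l=-3) ≈ 117.58°; 13 values

The 7i subshell has l = 6.
cos θ_min = 6/√42, so θ_min ≈ 22.21°.
For m_l = -3: cos θ = -3/√42, θ ≈ 117.58°.
There are 2l+1 = 13 values of m_l.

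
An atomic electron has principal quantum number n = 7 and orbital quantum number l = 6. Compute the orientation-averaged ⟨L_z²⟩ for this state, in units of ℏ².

The allowed m_l values are -6, -5, -4, -3, -2, -1, 0, 1, 2, 3, 4, 5, 6.
⟨L_z²⟩ = ℏ²·(Σ m_l²)/(2l+1) = ℏ²·182/13 = 14ℏ².

⟨L_z²⟩ = 14 ℏ²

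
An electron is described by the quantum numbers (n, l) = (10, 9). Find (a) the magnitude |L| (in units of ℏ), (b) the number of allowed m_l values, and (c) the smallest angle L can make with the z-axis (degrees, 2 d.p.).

|L| = 3√10 ℏ ≈ 9.487ℏ; 19 values; θ_min ≈ 18.43°

|L| = ℏ√(9·10) = 3√10 ℏ ≈ 9.487ℏ.
There are 2l+1 = 19 values of m_l.
cos θ_min = 9/√90, so θ_min ≈ 18.43°.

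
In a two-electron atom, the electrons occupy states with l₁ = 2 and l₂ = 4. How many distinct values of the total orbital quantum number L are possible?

5

Angular momentum addition gives L = |l₁ − l₂|, …, l₁ + l₂.
So L can be 2, 3, 4, 5, 6.
That is 5 values.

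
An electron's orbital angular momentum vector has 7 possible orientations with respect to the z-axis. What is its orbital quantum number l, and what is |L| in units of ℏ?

l = 3, |L| = 2√3 ℏ ≈ 3.464ℏ

7 = 2l + 1, so l = (7−1)/2 = 3.
Then |L| = √(l(l+1)) ℏ = 2√3 ℏ.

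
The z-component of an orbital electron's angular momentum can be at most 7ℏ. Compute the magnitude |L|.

L_z,max = lℏ, so l = 7.
|L| = √(l(l+1)) ℏ = 2√14 ℏ.

|L| = 2√14 ℏ ≈ 7.483ℏ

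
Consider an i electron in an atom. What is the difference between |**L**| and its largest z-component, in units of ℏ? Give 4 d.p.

|L| − L_z,max ≈ 0.4807ℏ

The letter i corresponds to l = 6.
|L| = √42 ℏ ≈ 6.4807ℏ, while L_z,max = lℏ = 6ℏ.
The difference is (√42 − 6)ℏ ≈ 0.4807ℏ.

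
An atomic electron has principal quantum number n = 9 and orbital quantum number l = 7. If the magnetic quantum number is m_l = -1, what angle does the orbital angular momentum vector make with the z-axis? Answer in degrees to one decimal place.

θ ≈ 97.7°

|L| = √(l(l+1)) ℏ = 2√14 ℏ.
L_z = m_l ℏ = −1ℏ.
cos θ = L_z/|L| = -1/√56, so θ ≈ 97.7°.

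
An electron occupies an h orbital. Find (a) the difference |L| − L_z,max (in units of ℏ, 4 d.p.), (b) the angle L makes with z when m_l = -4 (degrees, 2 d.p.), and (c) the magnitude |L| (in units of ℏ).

|L|−L_z,max ≈ 0.4772ℏ; θ(m_l=-4) ≈ 136.91°; |L| = √30 ℏ ≈ 5.477ℏ

For an h orbital, l = 5.
|L| − L_z,max = (√30 − 5)ℏ ≈ 0.4772ℏ.
For m_l = -4: cos θ = -4/√30, θ ≈ 136.91°.
|L| = ℏ√(5·6) = √30 ℏ ≈ 5.477ℏ.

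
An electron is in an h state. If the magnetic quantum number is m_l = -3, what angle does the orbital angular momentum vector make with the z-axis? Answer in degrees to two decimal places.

θ ≈ 123.21°

For an h orbital, l = 5.
|L|² = l(l+1)ℏ² = 30ℏ², so |L| = √30 ℏ.
L_z = m_l ℏ = −3ℏ.
cos θ = L_z/|L| = -3/√30, so θ ≈ 123.21°.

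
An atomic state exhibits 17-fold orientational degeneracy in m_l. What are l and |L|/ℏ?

Since there are 2l+1 = 17 values of m_l, l = 8.
Then |L| = √(l(l+1)) ℏ = 6√2 ℏ.

l = 8, |L| = 6√2 ℏ ≈ 8.485ℏ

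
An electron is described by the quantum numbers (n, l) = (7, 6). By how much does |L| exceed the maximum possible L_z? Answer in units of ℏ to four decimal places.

|L| = √42 ℏ ≈ 6.4807ℏ, while L_z,max = lℏ = 6ℏ.
The difference is (√42 − 6)ℏ ≈ 0.4807ℏ.

|L| − L_z,max ≈ 0.4807ℏ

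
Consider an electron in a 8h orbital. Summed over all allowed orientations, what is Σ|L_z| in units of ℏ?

For 8h, l = 5.
m_l runs from −5 to 5, i.e. {-5, -4, -3, -2, -1, 0, 1, 2, 3, 4, 5}.
Σ|m_l| = l(l+1) = 30.

Σ|L_z| = 30 ℏ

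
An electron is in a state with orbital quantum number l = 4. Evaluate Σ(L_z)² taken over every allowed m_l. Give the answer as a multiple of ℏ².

Σ(L_z)² = 60 ℏ²

m_l ∈ {-4, -3, -2, -1, 0, 1, 2, 3, 4}.
Σ m_l² = l(l+1)(2l+1)/3 = 4·5·9/3 = 60.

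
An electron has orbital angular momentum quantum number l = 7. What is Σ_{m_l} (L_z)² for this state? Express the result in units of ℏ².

Σ(L_z)² = 280 ℏ²

m_l runs from −7 to 7, i.e. {-7, -6, -5, -4, -3, -2, -1, 0, 1, 2, 3, 4, 5, 6, 7}.
Σ m_l² = l(l+1)(2l+1)/3 = 7·8·15/3 = 280.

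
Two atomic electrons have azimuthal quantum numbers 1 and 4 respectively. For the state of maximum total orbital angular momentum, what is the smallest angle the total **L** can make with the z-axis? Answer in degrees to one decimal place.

Angular momentum addition gives L = |l₁ − l₂|, …, l₁ + l₂.
L ∈ {3, 4, 5}.
The maximum is L = 5, with |L_tot| = ℏ√(5·6) = √30 ℏ.
The minimum angle with z is arccos(5/√30) ≈ 24.1°.

θ_min ≈ 24.1°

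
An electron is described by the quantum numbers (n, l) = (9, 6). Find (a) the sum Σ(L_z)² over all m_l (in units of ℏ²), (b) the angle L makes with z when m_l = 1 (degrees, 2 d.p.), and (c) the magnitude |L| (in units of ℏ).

Σ m_l² = 182, so Σ(L_z)² = 182 ℏ².
For m_l = 1: cos θ = 1/√42, θ ≈ 81.12°.
|L| = ℏ√(6·7) = √42 ℏ ≈ 6.481ℏ.

Σ(L_z)² = 182 ℏ²; θ(m_l=1) ≈ 81.12°; |L| = √42 ℏ ≈ 6.481ℏ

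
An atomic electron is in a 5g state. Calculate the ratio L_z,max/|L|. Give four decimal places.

The 5g subshell has l = 4.
|L| = 2√5 ℏ ≈ 4.4721ℏ, while L_z,max = lℏ = 4ℏ.
L_z,max/|L| = 4/√20 = 0.8944.

L_z,max/|L| = 0.8944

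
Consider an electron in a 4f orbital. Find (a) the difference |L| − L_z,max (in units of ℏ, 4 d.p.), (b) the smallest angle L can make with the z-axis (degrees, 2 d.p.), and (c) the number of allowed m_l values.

For 4f, l = 3.
|L| − L_z,max = (2√3 − 3)ℏ ≈ 0.4641ℏ.
cos θ_min = 3/√12, so θ_min ≈ 30.00°.
There are 2l+1 = 7 values of m_l.

|L|−L_z,max ≈ 0.4641ℏ; θ_min ≈ 30.00°; 7 values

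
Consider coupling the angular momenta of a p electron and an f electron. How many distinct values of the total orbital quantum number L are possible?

Angular momentum addition gives L = |l₁ − l₂|, …, l₁ + l₂.
So L can be 2, 3, 4.
That is 3 values.

3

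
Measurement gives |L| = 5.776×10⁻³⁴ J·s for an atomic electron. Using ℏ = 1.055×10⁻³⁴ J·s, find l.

l = 5

Dividing by ℏ: |L|/ℏ ≈ 5.475.
(|L|/ℏ)² = l(l+1) ≈ 29.97 ⇒ l = 5.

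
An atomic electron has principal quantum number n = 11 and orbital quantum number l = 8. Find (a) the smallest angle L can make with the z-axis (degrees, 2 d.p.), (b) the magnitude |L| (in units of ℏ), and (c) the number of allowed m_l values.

θ_min ≈ 19.47°; |L| = 6√2 ℏ ≈ 8.485ℏ; 17 values

cos θ_min = 8/√72, so θ_min ≈ 19.47°.
|L| = ℏ√(8·9) = 6√2 ℏ ≈ 8.485ℏ.
There are 2l+1 = 17 values of m_l.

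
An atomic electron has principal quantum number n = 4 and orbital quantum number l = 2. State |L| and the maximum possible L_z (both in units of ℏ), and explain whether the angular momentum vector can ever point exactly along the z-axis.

|L| = √6 ℏ ≈ 2.4495ℏ, while L_z,max = lℏ = 2ℏ.
Since |L| > L_z,max, the vector can never point exactly along z; the closest it comes is θ_min = arccos(2/√6) ≈ 35.3°.

No: L_z,max = 2ℏ < |L| = √6 ℏ ≈ 2.449ℏ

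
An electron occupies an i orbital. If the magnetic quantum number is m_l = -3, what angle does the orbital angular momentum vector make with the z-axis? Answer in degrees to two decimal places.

An i state has l = 6.
|L| = √(l(l+1)) ℏ = √42 ℏ.
L_z = m_l ℏ = −3ℏ.
cos θ = L_z/|L| = -3/√42, so θ ≈ 117.58°.

θ ≈ 117.58°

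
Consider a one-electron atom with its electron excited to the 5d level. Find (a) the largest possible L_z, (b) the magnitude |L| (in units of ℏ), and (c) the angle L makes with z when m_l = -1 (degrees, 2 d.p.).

L_z,max = 2ℏ; |L| = √6 ℏ ≈ 2.449ℏ; θ(m_l=-1) ≈ 114.09°

The 5d level has l = 2.
L_z,max = lℏ = 2ℏ.
|L| = ℏ√(2·3) = √6 ℏ ≈ 2.449ℏ.
For m_l = -1: cos θ = -1/√6, θ ≈ 114.09°.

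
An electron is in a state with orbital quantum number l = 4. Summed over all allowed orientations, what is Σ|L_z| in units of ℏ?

Σ|L_z| = 20 ℏ

m_l runs from −4 to 4, i.e. {-4, -3, -2, -1, 0, 1, 2, 3, 4}.
Σ|m_l| = 2(1+2+…+4) = 20.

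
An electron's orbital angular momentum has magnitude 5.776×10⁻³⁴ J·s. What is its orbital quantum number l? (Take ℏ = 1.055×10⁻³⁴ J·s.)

l = 5

In units of ℏ, |L| ≈ 5.475.
Set l(l+1) = 29.97; the integer solution is l = 5.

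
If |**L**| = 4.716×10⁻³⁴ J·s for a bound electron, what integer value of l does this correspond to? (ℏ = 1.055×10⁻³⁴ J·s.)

|L|/ℏ = (4.716×10⁻³⁴)/(1.055×10⁻³⁴) ≈ 4.470.
Set l(l+1) = 19.98; the integer solution is l = 4.

l = 4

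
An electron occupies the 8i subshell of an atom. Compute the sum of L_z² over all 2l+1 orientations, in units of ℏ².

8i means n = 8, l = 6.
m_l runs from −6 to 6, i.e. {-6, -5, -4, -3, -2, -1, 0, 1, 2, 3, 4, 5, 6}.
Summing m² from −6 to 6: Σ m_l² = 182.

Σ(L_z)² = 182 ℏ²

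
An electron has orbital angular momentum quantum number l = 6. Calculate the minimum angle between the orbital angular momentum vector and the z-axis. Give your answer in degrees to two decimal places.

|L| = ℏ√(l(l+1)) = √42 ℏ.
The smallest angle corresponds to the largest L_z, i.e. m_l = l = 6, giving L_z = 6ℏ.
cos θ_min = 6/√42, so θ_min ≈ 22.21°.

θ_min ≈ 22.21°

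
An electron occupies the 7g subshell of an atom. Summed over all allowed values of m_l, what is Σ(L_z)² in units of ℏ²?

The 7g subshell has l = 4.
The allowed m_l values are -4, -3, -2, -1, 0, 1, 2, 3, 4.
Σ m_l² = 2·(1 + 4 + 9 + 16) = 60.

Σ(L_z)² = 60 ℏ²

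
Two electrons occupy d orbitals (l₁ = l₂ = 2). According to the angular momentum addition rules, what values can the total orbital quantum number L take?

L = 0, 1, 2, 3, 4

L runs from |2 − 2| = 0 to 2 + 2 = 4.
L ∈ {0, 1, 2, 3, 4}.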